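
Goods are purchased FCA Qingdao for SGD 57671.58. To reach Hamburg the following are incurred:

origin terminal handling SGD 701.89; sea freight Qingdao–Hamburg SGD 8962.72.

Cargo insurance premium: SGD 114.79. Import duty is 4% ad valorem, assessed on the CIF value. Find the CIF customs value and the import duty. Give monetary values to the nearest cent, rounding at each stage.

CIF = FCA price + pre-shipment costs + freight + insurance
CIF = 57671.58 + 701.89 + 8962.72 + 114.79 = 67450.98
Import duty = 67450.98 × 4% = 2698.04

CIF value: SGD 67450.98; import duty: SGD 2698.04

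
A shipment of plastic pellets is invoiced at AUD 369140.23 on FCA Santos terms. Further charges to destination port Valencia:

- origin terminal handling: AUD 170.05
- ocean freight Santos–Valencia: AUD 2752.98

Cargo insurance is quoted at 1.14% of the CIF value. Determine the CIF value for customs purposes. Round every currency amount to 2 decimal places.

CIF value: AUD 376353.69

Let C be the CIF value. C = FCA price + pre-shipment costs + freight + 1.14% × C
C − 1.14% × C = 369140.23 + 170.05 + 2752.98
0.9886 × C = 372063.26
C = 372063.26 / 0.9886 = 376353.69
Insurance premium = 1.14% × 376353.69 = 4290.43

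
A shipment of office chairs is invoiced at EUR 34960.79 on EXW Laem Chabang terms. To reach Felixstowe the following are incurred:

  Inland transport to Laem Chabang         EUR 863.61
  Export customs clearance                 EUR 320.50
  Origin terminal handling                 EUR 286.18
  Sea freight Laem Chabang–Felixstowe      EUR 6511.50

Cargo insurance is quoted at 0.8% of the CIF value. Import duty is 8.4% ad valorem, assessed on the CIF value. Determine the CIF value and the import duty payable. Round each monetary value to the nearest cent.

CIF value: EUR 43288.89; import duty: EUR 3636.27

Let C be the CIF value. C = EXW price + pre-shipment costs + freight + 0.8% × C
C − 0.8% × C = 34960.79 + 863.61 + 320.50 + 286.18 + 6511.50
0.992 × C = 42942.58
C = 42942.58 / 0.992 = 43288.89
Insurance premium = 0.8% × 43288.89 = 346.31
Import duty = 43288.89 × 8.4% = 3636.27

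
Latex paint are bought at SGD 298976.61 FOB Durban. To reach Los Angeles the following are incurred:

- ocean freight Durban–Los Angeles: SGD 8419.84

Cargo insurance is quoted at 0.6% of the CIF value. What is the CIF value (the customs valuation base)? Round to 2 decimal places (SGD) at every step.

CIF value: SGD 309251.96

Let C be the CIF value. C = FOB price + freight + 0.6% × C
C − 0.6% × C = 298976.61 + 8419.84
0.994 × C = 307396.45
C = 307396.45 / 0.994 = 309251.96
Insurance premium = 0.6% × 309251.96 = 1855.51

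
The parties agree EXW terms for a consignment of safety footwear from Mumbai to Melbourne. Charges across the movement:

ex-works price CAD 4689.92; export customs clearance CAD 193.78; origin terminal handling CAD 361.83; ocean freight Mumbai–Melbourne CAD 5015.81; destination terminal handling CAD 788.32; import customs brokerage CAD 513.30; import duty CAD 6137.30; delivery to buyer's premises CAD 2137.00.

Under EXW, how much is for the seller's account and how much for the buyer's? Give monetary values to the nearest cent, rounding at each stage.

EXW: the seller makes goods available at their premises; the buyer bears all onward costs.
Seller's account: goods 4689.92 = 4689.92
Buyer's account: export clearance 193.78 + origin terminal 361.83 + freight 5015.81 + destination terminal 788.32 + brokerage 513.30 + duty 6137.30 + delivery 2137.00 = 15147.34

Seller: CAD 4689.92; buyer: CAD 15147.34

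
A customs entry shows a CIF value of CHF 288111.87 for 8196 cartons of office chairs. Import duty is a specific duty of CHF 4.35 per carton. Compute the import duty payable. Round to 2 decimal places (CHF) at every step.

Import duty: CHF 35652.60

Import duty = 8196 × 4.35 = 35652.60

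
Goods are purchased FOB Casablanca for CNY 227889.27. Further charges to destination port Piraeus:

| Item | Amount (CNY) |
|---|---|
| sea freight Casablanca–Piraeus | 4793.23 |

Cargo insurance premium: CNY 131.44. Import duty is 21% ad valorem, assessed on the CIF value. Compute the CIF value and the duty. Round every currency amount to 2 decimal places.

CIF = FOB price + freight + insurance
CIF = 227889.27 + 4793.23 + 131.44 = 232813.94
Import duty = 232813.94 × 21% = 48890.93

CIF value: CNY 232813.94; import duty: CNY 48890.93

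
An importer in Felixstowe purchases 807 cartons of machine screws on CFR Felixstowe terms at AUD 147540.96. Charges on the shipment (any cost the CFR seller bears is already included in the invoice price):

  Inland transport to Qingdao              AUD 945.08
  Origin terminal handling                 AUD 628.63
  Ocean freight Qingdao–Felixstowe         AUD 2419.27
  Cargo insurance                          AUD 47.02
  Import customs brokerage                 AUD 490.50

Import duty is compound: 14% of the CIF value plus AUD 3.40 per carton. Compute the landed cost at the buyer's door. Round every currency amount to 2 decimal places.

Total landed cost: AUD 171484.60

CFR: the seller pays costs through ocean freight to the destination port, but not insurance.
Already in the invoice (seller's account under CFR): inland to port, origin terminal, freight — exclude.
CIF value = CFR price + insurance = 147540.96 + 47.02 = 147587.98
Ad valorem component: 147587.98 × 14% = 20662.32
Specific component: 807 × 3.40 = 2743.80
Import duty = 20662.32 + 2743.80 = 23406.12
Buyer bears: insurance 47.02 + brokerage 490.50 + duty 23406.12 = 23943.64
Landed cost = invoice 147540.96 + 23943.64 = 171484.60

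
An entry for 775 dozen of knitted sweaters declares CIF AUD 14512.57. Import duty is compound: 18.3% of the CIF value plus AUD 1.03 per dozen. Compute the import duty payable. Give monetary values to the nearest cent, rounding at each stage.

Ad valorem component: 14512.57 × 18.3% = 2655.80
Specific component: 775 × 1.03 = 798.25
Import duty = 2655.80 + 798.25 = 3454.05

Import duty: AUD 3454.05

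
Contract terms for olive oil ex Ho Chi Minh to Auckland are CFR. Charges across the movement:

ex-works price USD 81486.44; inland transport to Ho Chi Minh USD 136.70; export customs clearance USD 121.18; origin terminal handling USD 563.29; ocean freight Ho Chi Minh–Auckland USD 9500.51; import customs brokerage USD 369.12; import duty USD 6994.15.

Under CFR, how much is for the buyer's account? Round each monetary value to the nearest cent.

Buyer's account: USD 7363.27

CFR: the seller pays costs through ocean freight to the destination port, but not insurance.
Seller's account: goods 81486.44 + inland to port 136.70 + export clearance 121.18 + origin terminal 563.29 + freight 9500.51 = 91808.12
Buyer's account: brokerage 369.12 + duty 6994.15 = 7363.27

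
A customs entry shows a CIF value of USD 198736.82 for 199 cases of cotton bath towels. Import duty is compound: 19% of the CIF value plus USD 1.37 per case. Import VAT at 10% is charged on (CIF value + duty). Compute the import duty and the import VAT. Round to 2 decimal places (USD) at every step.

Ad valorem component: 198736.82 × 19% = 37760.00
Specific component: 199 × 1.37 = 272.63
Import duty = 37760.00 + 272.63 = 38032.63
VAT base = CIF + duty = 198736.82 + 38032.63 = 236769.45
Import VAT = 236769.45 × 10% = 23676.95

Import duty: USD 38032.63; import VAT: USD 23676.95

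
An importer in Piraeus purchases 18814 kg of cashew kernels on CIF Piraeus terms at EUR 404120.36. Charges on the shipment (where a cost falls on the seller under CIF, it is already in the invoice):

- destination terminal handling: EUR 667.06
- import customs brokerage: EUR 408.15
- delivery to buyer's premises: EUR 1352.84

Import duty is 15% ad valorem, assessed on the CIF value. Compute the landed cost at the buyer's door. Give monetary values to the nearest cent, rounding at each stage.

CIF: the seller pays costs through ocean freight and marine insurance to the destination port.
The CIF price already equals the CIF value: 404120.36
Import duty = 404120.36 × 15% = 60618.05
Buyer bears: destination terminal 667.06 + brokerage 408.15 + delivery 1352.84 + duty 60618.05 = 63046.10
Landed cost = invoice 404120.36 + 63046.10 = 467166.46

Total landed cost: EUR 467166.46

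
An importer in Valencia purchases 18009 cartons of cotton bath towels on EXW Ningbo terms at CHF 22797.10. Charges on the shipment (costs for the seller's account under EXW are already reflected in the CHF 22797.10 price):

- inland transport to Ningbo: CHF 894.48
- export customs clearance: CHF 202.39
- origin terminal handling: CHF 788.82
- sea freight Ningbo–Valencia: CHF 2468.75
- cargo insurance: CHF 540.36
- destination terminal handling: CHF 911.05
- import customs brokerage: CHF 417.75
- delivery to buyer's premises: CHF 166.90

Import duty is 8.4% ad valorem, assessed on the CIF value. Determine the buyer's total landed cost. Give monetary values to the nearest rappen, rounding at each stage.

EXW: the seller makes goods available at their premises; the buyer bears all onward costs.
CIF value = EXW price + inland to port + export clearance + origin terminal + freight + insurance = 22797.10 + 894.48 + 202.39 + 788.82 + 2468.75 + 540.36 = 27691.90
Import duty = 27691.90 × 8.4% = 2326.12
Buyer bears: inland to port 894.48 + export clearance 202.39 + origin terminal 788.82 + freight 2468.75 + insurance 540.36 + destination terminal 911.05 + brokerage 417.75 + delivery 166.90 + duty 2326.12 = 8716.62
Landed cost = invoice 22797.10 + 8716.62 = 31513.72

Total landed cost: CHF 31513.72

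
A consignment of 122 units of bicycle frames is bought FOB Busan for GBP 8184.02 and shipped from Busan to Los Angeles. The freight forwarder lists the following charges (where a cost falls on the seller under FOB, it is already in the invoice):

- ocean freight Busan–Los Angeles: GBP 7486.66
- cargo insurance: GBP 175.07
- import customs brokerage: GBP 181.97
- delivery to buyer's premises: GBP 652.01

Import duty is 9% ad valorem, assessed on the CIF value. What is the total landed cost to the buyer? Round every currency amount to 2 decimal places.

Total landed cost: GBP 18105.85

FOB: the seller bears costs until goods are on board at the origin port; the buyer bears freight, insurance and all costs thereafter.
CIF value = FOB price + freight + insurance = 8184.02 + 7486.66 + 175.07 = 15845.75
Import duty = 15845.75 × 9% = 1426.12
Buyer bears: freight 7486.66 + insurance 175.07 + brokerage 181.97 + delivery 652.01 + duty 1426.12 = 9921.83
Landed cost = invoice 8184.02 + 9921.83 = 18105.85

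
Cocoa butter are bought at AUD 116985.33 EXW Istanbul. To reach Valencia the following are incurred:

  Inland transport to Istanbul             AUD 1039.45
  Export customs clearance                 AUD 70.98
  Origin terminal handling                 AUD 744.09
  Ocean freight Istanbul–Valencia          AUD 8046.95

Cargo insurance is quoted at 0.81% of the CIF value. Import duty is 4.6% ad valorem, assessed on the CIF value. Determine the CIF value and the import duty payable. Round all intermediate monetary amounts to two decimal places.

CIF value: AUD 127922.98; import duty: AUD 5884.46

Let C be the CIF value. C = EXW price + pre-shipment costs + freight + 0.81% × C
C − 0.81% × C = 116985.33 + 1039.45 + 70.98 + 744.09 + 8046.95
0.9919 × C = 126886.80
C = 126886.80 / 0.9919 = 127922.98
Insurance premium = 0.81% × 127922.98 = 1036.18
Import duty = 127922.98 × 4.6% = 5884.46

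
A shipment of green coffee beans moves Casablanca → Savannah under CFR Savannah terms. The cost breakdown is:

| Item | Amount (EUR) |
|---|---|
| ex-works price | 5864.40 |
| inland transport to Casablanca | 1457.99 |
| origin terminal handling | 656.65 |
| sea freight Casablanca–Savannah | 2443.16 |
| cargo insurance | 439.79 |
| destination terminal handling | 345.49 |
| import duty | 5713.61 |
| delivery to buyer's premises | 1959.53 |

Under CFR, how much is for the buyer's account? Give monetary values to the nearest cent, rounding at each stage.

Buyer's account: EUR 8458.42

CFR: the seller pays costs through ocean freight to the destination port, but not insurance.
Seller's account: goods 5864.40 + inland to port 1457.99 + origin terminal 656.65 + freight 2443.16 = 10422.20
Buyer's account: insurance 439.79 + destination terminal 345.49 + duty 5713.61 + delivery 1959.53 = 8458.42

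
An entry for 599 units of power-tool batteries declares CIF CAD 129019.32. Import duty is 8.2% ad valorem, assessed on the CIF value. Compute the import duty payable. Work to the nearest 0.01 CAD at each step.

Import duty: CAD 10579.58

Import duty = 129019.32 × 8.2% = 10579.58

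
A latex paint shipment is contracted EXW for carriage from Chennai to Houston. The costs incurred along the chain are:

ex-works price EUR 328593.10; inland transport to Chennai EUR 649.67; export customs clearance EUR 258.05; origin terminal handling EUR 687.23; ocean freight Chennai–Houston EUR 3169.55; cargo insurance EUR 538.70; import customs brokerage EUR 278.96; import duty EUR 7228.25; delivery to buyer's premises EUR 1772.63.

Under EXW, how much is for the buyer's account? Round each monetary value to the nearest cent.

EXW: the seller makes goods available at their premises; the buyer bears all onward costs.
Seller's account: goods 328593.10 = 328593.10
Buyer's account: inland to port 649.67 + export clearance 258.05 + origin terminal 687.23 + freight 3169.55 + insurance 538.70 + brokerage 278.96 + duty 7228.25 + delivery 1772.63 = 14583.04

Buyer's account: EUR 14583.04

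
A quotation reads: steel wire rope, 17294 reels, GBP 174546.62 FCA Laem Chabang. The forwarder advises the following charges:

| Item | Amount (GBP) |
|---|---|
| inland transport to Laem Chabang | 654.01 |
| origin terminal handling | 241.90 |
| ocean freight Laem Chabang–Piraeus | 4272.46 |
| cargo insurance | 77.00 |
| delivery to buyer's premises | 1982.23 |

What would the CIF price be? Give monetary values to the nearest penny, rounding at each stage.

CIF price: GBP 179137.98

Not relevant to the conversion: inland to port — on the seller under both FCA and CIF; already in the FCA price and stays in the CIF price. delivery — on the buyer under both terms; not part of either seller's price.
From FCA to CIF, the seller additionally bears: origin terminal, freight, insurance.
CIF price = 174546.62 + 241.90 + 4272.46 + 77.00 = 179137.98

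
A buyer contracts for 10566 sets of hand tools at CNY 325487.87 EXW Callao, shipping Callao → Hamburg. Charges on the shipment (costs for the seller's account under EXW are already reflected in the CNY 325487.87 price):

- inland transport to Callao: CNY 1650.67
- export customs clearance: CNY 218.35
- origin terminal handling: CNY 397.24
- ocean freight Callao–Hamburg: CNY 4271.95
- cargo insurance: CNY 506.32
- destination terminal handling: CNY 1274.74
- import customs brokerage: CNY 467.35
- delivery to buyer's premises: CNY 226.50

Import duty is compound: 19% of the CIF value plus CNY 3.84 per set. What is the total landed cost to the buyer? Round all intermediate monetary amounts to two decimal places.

Total landed cost: CNY 438255.59

EXW: the seller makes goods available at their premises; the buyer bears all onward costs.
CIF value = EXW price + inland to port + export clearance + origin terminal + freight + insurance = 325487.87 + 1650.67 + 218.35 + 397.24 + 4271.95 + 506.32 = 332532.40
Ad valorem component: 332532.40 × 19% = 63181.16
Specific component: 10566 × 3.84 = 40573.44
Import duty = 63181.16 + 40573.44 = 103754.60
Buyer bears: inland to port 1650.67 + export clearance 218.35 + origin terminal 397.24 + freight 4271.95 + insurance 506.32 + destination terminal 1274.74 + brokerage 467.35 + delivery 226.50 + duty 103754.60 = 112767.72
Landed cost = invoice 325487.87 + 112767.72 = 438255.59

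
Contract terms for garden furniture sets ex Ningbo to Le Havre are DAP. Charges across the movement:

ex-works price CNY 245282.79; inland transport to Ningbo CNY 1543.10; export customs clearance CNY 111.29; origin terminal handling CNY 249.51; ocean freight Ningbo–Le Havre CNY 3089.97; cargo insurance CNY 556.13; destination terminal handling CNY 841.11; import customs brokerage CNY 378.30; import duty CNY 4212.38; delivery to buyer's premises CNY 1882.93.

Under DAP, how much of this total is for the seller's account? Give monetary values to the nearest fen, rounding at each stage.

DAP: the seller bears all costs to the named destination except import duty and clearance.
Seller's account: goods 245282.79 + inland to port 1543.10 + export clearance 111.29 + origin terminal 249.51 + freight 3089.97 + insurance 556.13 + destination terminal 841.11 + delivery 1882.93 = 253556.83
Buyer's account: brokerage 378.30 + duty 4212.38 = 4590.68

Seller's account: CNY 253556.83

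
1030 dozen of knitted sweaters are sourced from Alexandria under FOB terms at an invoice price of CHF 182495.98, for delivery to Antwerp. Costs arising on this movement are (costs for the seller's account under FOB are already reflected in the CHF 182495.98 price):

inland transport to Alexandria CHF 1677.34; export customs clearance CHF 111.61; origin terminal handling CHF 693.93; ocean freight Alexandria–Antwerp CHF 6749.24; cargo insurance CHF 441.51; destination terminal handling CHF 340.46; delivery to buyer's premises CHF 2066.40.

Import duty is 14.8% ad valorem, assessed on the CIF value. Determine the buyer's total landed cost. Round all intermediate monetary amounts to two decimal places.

FOB: the seller bears costs until goods are on board at the origin port; the buyer bears freight, insurance and all costs thereafter.
Already in the invoice (seller's account under FOB): inland to port, export clearance, origin terminal — exclude.
CIF value = FOB price + freight + insurance = 182495.98 + 6749.24 + 441.51 = 189686.73
Import duty = 189686.73 × 14.8% = 28073.64
Buyer bears: freight 6749.24 + insurance 441.51 + destination terminal 340.46 + delivery 2066.40 + duty 28073.64 = 37671.25
Landed cost = invoice 182495.98 + 37671.25 = 220167.23

Total landed cost: CHF 220167.23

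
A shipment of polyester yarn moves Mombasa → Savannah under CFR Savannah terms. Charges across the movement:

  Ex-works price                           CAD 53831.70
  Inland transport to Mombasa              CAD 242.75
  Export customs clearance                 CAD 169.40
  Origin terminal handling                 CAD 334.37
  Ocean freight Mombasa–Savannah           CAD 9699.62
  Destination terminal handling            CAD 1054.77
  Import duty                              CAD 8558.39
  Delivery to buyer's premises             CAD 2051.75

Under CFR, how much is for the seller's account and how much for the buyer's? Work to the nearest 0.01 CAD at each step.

Seller: CAD 64277.84; buyer: CAD 11664.91

CFR: the seller pays costs through ocean freight to the destination port, but not insurance.
Seller's account: goods 53831.70 + inland to port 242.75 + export clearance 169.40 + origin terminal 334.37 + freight 9699.62 = 64277.84
Buyer's account: destination terminal 1054.77 + duty 8558.39 + delivery 2051.75 = 11664.91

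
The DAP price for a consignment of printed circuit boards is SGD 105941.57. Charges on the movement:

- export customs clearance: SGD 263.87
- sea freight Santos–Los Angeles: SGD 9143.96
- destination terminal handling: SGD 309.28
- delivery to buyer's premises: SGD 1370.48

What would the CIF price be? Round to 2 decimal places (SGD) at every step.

CIF price: SGD 104261.81

Not relevant to the conversion: export clearance, freight — on the seller under both DAP and CIF; already in the DAP price and stays in the CIF price.
From DAP to CIF, the seller no longer bears: destination terminal, delivery.
CIF price = 105941.57 − 309.28 − 1370.48 = 104261.81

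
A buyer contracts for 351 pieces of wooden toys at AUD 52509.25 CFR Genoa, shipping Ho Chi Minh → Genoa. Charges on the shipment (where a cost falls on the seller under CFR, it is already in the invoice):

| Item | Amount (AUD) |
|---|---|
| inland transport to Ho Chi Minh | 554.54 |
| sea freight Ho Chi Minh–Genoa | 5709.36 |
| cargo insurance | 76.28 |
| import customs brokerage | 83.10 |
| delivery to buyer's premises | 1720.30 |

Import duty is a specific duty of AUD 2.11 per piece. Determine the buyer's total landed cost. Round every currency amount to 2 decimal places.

Total landed cost: AUD 55129.54

CFR: the seller pays costs through ocean freight to the destination port, but not insurance.
Already in the invoice (seller's account under CFR): inland to port, freight — exclude.
CIF value = CFR price + insurance = 52509.25 + 76.28 = 52585.53
Import duty = 351 × 2.11 = 740.61
Buyer bears: insurance 76.28 + brokerage 83.10 + delivery 1720.30 + duty 740.61 = 2620.29
Landed cost = invoice 52509.25 + 2620.29 = 55129.54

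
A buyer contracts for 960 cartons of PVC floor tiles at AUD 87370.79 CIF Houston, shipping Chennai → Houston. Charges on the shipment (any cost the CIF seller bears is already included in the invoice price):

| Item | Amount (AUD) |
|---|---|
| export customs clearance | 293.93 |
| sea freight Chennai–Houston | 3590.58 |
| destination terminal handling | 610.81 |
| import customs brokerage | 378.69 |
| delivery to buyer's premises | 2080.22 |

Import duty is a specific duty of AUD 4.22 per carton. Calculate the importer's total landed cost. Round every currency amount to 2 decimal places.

CIF: the seller pays costs through ocean freight and marine insurance to the destination port.
Already in the invoice (seller's account under CIF): export clearance, freight — exclude.
The CIF price already equals the CIF value: 87370.79
Import duty = 960 × 4.22 = 4051.20
Buyer bears: destination terminal 610.81 + brokerage 378.69 + delivery 2080.22 + duty 4051.20 = 7120.92
Landed cost = invoice 87370.79 + 7120.92 = 94491.71

Total landed cost: AUD 94491.71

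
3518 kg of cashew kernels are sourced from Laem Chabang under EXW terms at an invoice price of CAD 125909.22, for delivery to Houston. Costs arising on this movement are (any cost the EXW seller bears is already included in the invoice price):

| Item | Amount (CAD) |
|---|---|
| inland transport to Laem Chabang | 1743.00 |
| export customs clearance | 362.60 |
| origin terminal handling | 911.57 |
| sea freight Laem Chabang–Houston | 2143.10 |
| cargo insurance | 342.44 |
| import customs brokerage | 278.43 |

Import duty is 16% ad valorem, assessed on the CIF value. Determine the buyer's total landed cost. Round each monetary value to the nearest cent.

Total landed cost: CAD 152716.27

EXW: the seller makes goods available at their premises; the buyer bears all onward costs.
CIF value = EXW price + inland to port + export clearance + origin terminal + freight + insurance = 125909.22 + 1743.00 + 362.60 + 911.57 + 2143.10 + 342.44 = 131411.93
Import duty = 131411.93 × 16% = 21025.91
Buyer bears: inland to port 1743.00 + export clearance 362.60 + origin terminal 911.57 + freight 2143.10 + insurance 342.44 + brokerage 278.43 + duty 21025.91 = 26807.05
Landed cost = invoice 125909.22 + 26807.05 = 152716.27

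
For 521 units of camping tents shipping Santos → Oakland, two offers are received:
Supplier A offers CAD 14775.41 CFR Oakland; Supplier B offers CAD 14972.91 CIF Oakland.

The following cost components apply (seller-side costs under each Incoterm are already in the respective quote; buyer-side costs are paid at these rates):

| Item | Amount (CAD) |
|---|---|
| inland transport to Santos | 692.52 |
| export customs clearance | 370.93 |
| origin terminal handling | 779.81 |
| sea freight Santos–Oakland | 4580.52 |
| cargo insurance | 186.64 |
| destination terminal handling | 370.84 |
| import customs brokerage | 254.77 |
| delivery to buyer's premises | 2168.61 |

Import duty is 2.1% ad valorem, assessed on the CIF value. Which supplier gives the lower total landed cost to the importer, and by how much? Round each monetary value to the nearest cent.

Supplier A is cheaper by CAD 11.09

Supplier A (CFR):
CIF value = CFR price + insurance = 14775.41 + 186.64 = 14962.05
Import duty = 14962.05 × 2.1% = 314.20
Buyer bears (A): 186.64 + 370.84 + 254.77 + 2168.61 = 2980.86
Landed cost (A) = invoice 14775.41 + 2980.86 + duty 314.20 = 18070.47
Supplier B (CIF):
The CIF price already equals the CIF value: 14972.91
Import duty = 14972.91 × 2.1% = 314.43
Buyer bears (B): 370.84 + 254.77 + 2168.61 = 2794.22
Landed cost (B) = invoice 14972.91 + 2794.22 + duty 314.43 = 18081.56
Difference = |18070.47 − 18081.56| = 11.09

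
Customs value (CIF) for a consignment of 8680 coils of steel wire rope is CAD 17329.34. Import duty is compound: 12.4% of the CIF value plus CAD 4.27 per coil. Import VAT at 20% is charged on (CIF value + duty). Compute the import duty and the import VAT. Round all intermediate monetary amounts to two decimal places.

Ad valorem component: 17329.34 × 12.4% = 2148.84
Specific component: 8680 × 4.27 = 37063.60
Import duty = 2148.84 + 37063.60 = 39212.44
VAT base = CIF + duty = 17329.34 + 39212.44 = 56541.78
Import VAT = 56541.78 × 20% = 11308.36

Import duty: CAD 39212.44; import VAT: CAD 11308.36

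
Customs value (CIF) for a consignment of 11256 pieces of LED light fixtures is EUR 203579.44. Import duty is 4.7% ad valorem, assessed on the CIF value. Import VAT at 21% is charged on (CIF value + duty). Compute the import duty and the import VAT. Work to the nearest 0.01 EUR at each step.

Import duty = 203579.44 × 4.7% = 9568.23
VAT base = CIF + duty = 203579.44 + 9568.23 = 213147.67
Import VAT = 213147.67 × 21% = 44761.01

Import duty: EUR 9568.23; import VAT: EUR 44761.01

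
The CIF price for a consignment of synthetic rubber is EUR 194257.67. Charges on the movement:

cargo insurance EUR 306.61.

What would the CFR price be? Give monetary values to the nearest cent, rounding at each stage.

From CIF to CFR, the seller no longer bears: insurance.
CFR price = 194257.67 − 306.61 = 193951.06

CFR price: EUR 193951.06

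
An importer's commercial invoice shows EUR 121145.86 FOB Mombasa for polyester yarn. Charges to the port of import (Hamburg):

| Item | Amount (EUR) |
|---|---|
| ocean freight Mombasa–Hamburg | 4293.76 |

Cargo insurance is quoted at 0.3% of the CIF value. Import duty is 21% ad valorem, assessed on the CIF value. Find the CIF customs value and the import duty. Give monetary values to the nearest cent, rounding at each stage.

Let C be the CIF value. C = FOB price + freight + 0.3% × C
C − 0.3% × C = 121145.86 + 4293.76
0.997 × C = 125439.62
C = 125439.62 / 0.997 = 125817.07
Insurance premium = 0.3% × 125817.07 = 377.45
Import duty = 125817.07 × 21% = 26421.58

CIF value: EUR 125817.07; import duty: EUR 26421.58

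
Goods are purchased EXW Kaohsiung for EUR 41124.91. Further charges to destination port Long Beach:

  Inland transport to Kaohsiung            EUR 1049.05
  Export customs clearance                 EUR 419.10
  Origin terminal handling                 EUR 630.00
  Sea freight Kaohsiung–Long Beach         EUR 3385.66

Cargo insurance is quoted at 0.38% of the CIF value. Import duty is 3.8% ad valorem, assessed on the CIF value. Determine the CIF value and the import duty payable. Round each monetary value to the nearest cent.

CIF value: EUR 46786.51; import duty: EUR 1777.89

Let C be the CIF value. C = EXW price + pre-shipment costs + freight + 0.38% × C
C − 0.38% × C = 41124.91 + 1049.05 + 419.10 + 630.00 + 3385.66
0.9962 × C = 46608.72
C = 46608.72 / 0.9962 = 46786.51
Insurance premium = 0.38% × 46786.51 = 177.79
Import duty = 46786.51 × 3.8% = 1777.89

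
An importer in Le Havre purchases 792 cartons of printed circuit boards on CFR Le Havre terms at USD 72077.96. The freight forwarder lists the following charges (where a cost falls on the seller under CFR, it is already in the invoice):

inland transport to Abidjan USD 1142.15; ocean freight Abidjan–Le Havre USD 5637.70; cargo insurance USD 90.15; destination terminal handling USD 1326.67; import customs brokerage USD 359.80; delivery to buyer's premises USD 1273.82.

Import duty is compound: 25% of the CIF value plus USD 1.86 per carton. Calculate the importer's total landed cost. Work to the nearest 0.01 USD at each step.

Total landed cost: USD 94643.55

CFR: the seller pays costs through ocean freight to the destination port, but not insurance.
Already in the invoice (seller's account under CFR): inland to port, freight — exclude.
CIF value = CFR price + insurance = 72077.96 + 90.15 = 72168.11
Ad valorem component: 72168.11 × 25% = 18042.03
Specific component: 792 × 1.86 = 1473.12
Import duty = 18042.03 + 1473.12 = 19515.15
Buyer bears: insurance 90.15 + destination terminal 1326.67 + brokerage 359.80 + delivery 1273.82 + duty 19515.15 = 22565.59
Landed cost = invoice 72077.96 + 22565.59 = 94643.55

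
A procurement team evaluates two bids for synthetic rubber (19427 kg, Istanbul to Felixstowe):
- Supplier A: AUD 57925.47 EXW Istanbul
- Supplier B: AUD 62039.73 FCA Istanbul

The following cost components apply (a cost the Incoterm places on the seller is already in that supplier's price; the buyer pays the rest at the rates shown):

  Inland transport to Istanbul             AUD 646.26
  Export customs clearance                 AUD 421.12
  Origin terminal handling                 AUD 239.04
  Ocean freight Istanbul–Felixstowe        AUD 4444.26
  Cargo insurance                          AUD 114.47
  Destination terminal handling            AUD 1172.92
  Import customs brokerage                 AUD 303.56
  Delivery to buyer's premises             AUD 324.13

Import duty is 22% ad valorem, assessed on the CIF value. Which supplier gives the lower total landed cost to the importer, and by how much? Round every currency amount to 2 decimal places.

Supplier A is cheaper by AUD 3717.19

Supplier A (EXW):
CIF value = EXW price + inland to port + export clearance + origin terminal + freight + insurance = 57925.47 + 646.26 + 421.12 + 239.04 + 4444.26 + 114.47 = 63790.62
Import duty = 63790.62 × 22% = 14033.94
Buyer bears (A): 646.26 + 421.12 + 239.04 + 4444.26 + 114.47 + 1172.92 + 303.56 + 324.13 = 7665.76
Landed cost (A) = invoice 57925.47 + 7665.76 + duty 14033.94 = 79625.17
Supplier B (FCA):
CIF value = FCA price + origin terminal + freight + insurance = 62039.73 + 239.04 + 4444.26 + 114.47 = 66837.50
Import duty = 66837.50 × 22% = 14704.25
Buyer bears (B): 239.04 + 4444.26 + 114.47 + 1172.92 + 303.56 + 324.13 = 6598.38
Landed cost (B) = invoice 62039.73 + 6598.38 + duty 14704.25 = 83342.36
Difference = |79625.17 − 83342.36| = 3717.19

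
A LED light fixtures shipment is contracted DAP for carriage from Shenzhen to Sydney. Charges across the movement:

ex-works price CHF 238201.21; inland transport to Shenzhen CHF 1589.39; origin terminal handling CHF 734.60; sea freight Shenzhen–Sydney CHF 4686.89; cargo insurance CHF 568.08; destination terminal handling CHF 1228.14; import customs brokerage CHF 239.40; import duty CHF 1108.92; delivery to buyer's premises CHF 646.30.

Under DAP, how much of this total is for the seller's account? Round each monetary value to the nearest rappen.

Seller's account: CHF 247654.61

DAP: the seller bears all costs to the named destination except import duty and clearance.
Seller's account: goods 238201.21 + inland to port 1589.39 + origin terminal 734.60 + freight 4686.89 + insurance 568.08 + destination terminal 1228.14 + delivery 646.30 = 247654.61
Buyer's account: brokerage 239.40 + duty 1108.92 = 1348.32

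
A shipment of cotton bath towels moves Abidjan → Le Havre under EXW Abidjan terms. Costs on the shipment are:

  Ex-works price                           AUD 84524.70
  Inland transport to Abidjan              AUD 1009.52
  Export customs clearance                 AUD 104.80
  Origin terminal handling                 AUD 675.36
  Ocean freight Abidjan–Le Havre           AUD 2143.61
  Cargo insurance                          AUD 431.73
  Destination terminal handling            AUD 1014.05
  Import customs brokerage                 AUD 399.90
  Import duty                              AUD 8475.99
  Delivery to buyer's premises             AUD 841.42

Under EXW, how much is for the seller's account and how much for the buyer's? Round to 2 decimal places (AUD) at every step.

Seller: AUD 84524.70; buyer: AUD 15096.38

EXW: the seller makes goods available at their premises; the buyer bears all onward costs.
Seller's account: goods 84524.70 = 84524.70
Buyer's account: inland to port 1009.52 + export clearance 104.80 + origin terminal 675.36 + freight 2143.61 + insurance 431.73 + destination terminal 1014.05 + brokerage 399.90 + duty 8475.99 + delivery 841.42 = 15096.38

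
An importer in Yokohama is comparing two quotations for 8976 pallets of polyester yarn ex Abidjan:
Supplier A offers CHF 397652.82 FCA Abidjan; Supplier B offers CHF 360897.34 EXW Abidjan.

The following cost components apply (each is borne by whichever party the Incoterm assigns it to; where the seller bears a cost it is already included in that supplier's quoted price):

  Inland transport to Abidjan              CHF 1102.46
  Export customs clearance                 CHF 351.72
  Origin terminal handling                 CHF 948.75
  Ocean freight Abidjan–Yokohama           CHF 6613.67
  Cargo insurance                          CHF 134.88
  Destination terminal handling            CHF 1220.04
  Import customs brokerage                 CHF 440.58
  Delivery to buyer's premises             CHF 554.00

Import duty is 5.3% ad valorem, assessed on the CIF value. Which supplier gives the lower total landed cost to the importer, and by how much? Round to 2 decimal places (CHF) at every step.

Supplier B is cheaper by CHF 37172.27

Supplier A (FCA):
CIF value = FCA price + origin terminal + freight + insurance = 397652.82 + 948.75 + 6613.67 + 134.88 = 405350.12
Import duty = 405350.12 × 5.3% = 21483.56
Buyer bears (A): 948.75 + 6613.67 + 134.88 + 1220.04 + 440.58 + 554.00 = 9911.92
Landed cost (A) = invoice 397652.82 + 9911.92 + duty 21483.56 = 429048.30
Supplier B (EXW):
CIF value = EXW price + inland to port + export clearance + origin terminal + freight + insurance = 360897.34 + 1102.46 + 351.72 + 948.75 + 6613.67 + 134.88 = 370048.82
Import duty = 370048.82 × 5.3% = 19612.59
Buyer bears (B): 1102.46 + 351.72 + 948.75 + 6613.67 + 134.88 + 1220.04 + 440.58 + 554.00 = 11366.10
Landed cost (B) = invoice 360897.34 + 11366.10 + duty 19612.59 = 391876.03
Difference = |429048.30 − 391876.03| = 37172.27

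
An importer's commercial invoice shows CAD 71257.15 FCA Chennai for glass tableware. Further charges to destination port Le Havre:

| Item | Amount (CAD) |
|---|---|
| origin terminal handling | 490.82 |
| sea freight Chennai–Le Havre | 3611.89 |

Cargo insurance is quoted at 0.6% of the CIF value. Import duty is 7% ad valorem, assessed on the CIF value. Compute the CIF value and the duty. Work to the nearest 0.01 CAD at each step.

CIF value: CAD 75814.75; import duty: CAD 5307.03

Let C be the CIF value. C = FCA price + pre-shipment costs + freight + 0.6% × C
C − 0.6% × C = 71257.15 + 490.82 + 3611.89
0.994 × C = 75359.86
C = 75359.86 / 0.994 = 75814.75
Insurance premium = 0.6% × 75814.75 = 454.89
Import duty = 75814.75 × 7% = 5307.03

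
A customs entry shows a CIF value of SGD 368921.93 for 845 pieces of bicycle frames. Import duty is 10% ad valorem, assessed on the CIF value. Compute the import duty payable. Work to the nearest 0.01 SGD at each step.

Import duty: SGD 36892.19

Import duty = 368921.93 × 10% = 36892.19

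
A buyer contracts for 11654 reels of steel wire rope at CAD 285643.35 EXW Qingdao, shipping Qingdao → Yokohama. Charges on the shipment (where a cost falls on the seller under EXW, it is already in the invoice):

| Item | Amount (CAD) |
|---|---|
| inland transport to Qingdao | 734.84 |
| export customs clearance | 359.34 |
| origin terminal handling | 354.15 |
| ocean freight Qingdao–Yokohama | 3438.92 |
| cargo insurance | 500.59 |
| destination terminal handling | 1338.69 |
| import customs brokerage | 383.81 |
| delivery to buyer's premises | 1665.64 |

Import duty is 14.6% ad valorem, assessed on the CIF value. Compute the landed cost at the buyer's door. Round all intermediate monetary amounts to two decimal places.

Total landed cost: CAD 336909.88

EXW: the seller makes goods available at their premises; the buyer bears all onward costs.
CIF value = EXW price + inland to port + export clearance + origin terminal + freight + insurance = 285643.35 + 734.84 + 359.34 + 354.15 + 3438.92 + 500.59 = 291031.19
Import duty = 291031.19 × 14.6% = 42490.55
Buyer bears: inland to port 734.84 + export clearance 359.34 + origin terminal 354.15 + freight 3438.92 + insurance 500.59 + destination terminal 1338.69 + brokerage 383.81 + delivery 1665.64 + duty 42490.55 = 51266.53
Landed cost = invoice 285643.35 + 51266.53 = 336909.88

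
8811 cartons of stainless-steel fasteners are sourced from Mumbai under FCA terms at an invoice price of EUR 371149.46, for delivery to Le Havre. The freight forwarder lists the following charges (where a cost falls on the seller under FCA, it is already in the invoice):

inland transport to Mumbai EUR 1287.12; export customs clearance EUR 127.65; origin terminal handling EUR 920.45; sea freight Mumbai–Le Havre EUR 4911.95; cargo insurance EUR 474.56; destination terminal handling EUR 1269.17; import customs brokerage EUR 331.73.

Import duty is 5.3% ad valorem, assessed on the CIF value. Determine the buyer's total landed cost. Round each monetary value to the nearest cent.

FCA: the seller delivers export-cleared goods to the carrier; the buyer bears costs from that point.
Already in the invoice (seller's account under FCA): inland to port, export clearance — exclude.
CIF value = FCA price + origin terminal + freight + insurance = 371149.46 + 920.45 + 4911.95 + 474.56 = 377456.42
Import duty = 377456.42 × 5.3% = 20005.19
Buyer bears: origin terminal 920.45 + freight 4911.95 + insurance 474.56 + destination terminal 1269.17 + brokerage 331.73 + duty 20005.19 = 27913.05
Landed cost = invoice 371149.46 + 27913.05 = 399062.51

Total landed cost: EUR 399062.51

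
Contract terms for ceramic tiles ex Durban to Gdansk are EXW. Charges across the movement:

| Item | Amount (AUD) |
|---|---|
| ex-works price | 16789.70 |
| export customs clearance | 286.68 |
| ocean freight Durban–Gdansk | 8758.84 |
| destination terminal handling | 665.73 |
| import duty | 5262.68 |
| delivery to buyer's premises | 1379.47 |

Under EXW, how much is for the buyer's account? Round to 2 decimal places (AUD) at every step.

EXW: the seller makes goods available at their premises; the buyer bears all onward costs.
Seller's account: goods 16789.70 = 16789.70
Buyer's account: export clearance 286.68 + freight 8758.84 + destination terminal 665.73 + duty 5262.68 + delivery 1379.47 = 16353.40

Buyer's account: AUD 16353.40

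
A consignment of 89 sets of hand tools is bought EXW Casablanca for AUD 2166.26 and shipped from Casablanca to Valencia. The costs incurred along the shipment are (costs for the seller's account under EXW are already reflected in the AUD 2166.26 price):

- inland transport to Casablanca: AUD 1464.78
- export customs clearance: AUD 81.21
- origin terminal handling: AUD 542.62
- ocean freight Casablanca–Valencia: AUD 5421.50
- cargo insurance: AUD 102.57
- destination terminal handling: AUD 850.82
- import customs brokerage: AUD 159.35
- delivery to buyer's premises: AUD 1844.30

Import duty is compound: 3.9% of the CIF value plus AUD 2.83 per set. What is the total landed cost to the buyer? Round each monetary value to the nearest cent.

EXW: the seller makes goods available at their premises; the buyer bears all onward costs.
CIF value = EXW price + inland to port + export clearance + origin terminal + freight + insurance = 2166.26 + 1464.78 + 81.21 + 542.62 + 5421.50 + 102.57 = 9778.94
Ad valorem component: 9778.94 × 3.9% = 381.38
Specific component: 89 × 2.83 = 251.87
Import duty = 381.38 + 251.87 = 633.25
Buyer bears: inland to port 1464.78 + export clearance 81.21 + origin terminal 542.62 + freight 5421.50 + insurance 102.57 + destination terminal 850.82 + brokerage 159.35 + delivery 1844.30 + duty 633.25 = 11100.40
Landed cost = invoice 2166.26 + 11100.40 = 13266.66

Total landed cost: AUD 13266.66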